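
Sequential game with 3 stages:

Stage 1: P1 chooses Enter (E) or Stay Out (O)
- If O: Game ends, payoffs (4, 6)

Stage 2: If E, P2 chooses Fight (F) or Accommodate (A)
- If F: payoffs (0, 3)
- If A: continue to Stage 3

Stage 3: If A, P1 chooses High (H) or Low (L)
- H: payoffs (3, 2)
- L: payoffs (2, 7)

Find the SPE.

SPE: (O, F, H); Outcome (4, 6)

Work:
Stage 3: P1 chooses H (3 vs 2)
Stage 2: P2: F->3, A->2 (anticipating H). Choose F
Stage 1: P1: O->4, E->0 (anticipating F, H). Choose O
SPE path: O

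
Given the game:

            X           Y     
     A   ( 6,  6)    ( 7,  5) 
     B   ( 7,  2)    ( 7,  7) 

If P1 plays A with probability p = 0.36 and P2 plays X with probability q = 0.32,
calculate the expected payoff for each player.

E[P1] = 6.8848, E[P2] = 5.3712

Work:
E[P1] = p·q·π₁(A,X) + p·(1-q)·π₁(A,Y) + (1-p)·q·π₁(B,X) + (1-p)·(1-q)·π₁(B,Y)
= 0.36·0.32·6 + 0.36·0.68·7 + 0.64·0.32·7 + 0.64·0.68·7
= 6.8848

E[P2] = 5.3712 (similar calculation)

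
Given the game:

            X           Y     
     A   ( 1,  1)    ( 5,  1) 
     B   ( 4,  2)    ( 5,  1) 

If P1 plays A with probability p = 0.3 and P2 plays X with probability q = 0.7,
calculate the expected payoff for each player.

E[P1] = 3.67, E[P2] = 1.49

Work:
E[P1] = p·q·π₁(A,X) + p·(1-q)·π₁(A,Y) + (1-p)·q·π₁(B,X) + (1-p)·(1-q)·π₁(B,Y)
= 0.3·0.7·1 + 0.3·0.3·5 + 0.7·0.7·4 + 0.7·0.3·5
= 3.67

E[P2] = 1.49 (similar calculation)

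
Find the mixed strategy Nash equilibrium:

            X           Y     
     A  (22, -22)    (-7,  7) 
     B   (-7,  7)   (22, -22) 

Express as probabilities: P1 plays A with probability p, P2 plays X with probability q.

p = 0.5, q = 0.5

Work:
Find probabilities that make opponent indifferent:
P2 chooses q to make P1 indifferent between A and B
P1 chooses p to make P2 indifferent between X and Y
Mixed NE: P1 plays (A: 0.5, B: 0.5), P2 plays (X: 0.5, Y: 0.5)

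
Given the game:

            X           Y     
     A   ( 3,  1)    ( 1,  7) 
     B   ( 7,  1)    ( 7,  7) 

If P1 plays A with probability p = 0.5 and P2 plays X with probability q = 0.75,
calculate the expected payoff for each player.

E[P1] = 4.75, E[P2] = 2.5

Work:
E[P1] = p·q·π₁(A,X) + p·(1-q)·π₁(A,Y) + (1-p)·q·π₁(B,X) + (1-p)·(1-q)·π₁(B,Y)
= 0.5·0.75·3 + 0.5·0.25·1 + 0.5·0.75·7 + 0.5·0.25·7
= 4.75

E[P2] = 2.5 (similar calculation)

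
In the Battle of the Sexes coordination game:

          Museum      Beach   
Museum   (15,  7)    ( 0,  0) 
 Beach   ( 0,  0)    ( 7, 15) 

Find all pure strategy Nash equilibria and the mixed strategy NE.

Pure NE: (Museum, Museum) and (Beach, Beach); Mixed NE: p = 0.6818, q = 0.3182

Work:
Check pure NE:
(Museum, Museum): (15, 7) - no unilateral deviation beneficial
(Beach, Beach): (7, 15) - no unilateral deviation beneficial
Mixed NE: P1 plays Museum with p = 0.6818, P2 plays Museum with q = 0.3182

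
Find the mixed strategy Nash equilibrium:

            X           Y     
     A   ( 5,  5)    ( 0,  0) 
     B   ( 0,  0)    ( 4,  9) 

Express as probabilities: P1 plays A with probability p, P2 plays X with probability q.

p = 0.6429, q = 0.4444

Work:
Find probabilities that make opponent indifferent:
P2 chooses q to make P1 indifferent between A and B
P1 chooses p to make P2 indifferent between X and Y
Mixed NE: P1 plays (A: 0.6429, B: 0.3571), P2 plays (X: 0.4444, Y: 0.5556)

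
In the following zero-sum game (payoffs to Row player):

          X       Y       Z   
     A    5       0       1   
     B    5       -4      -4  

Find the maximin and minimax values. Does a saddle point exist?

Maximin = 0, Minimax = 0, Saddle: True

Work:
Row minimums: [0, -4] → maximin = 0
Column maximums: [5, 0, 1] → minimax = 0
Saddle point exists! Game value = 0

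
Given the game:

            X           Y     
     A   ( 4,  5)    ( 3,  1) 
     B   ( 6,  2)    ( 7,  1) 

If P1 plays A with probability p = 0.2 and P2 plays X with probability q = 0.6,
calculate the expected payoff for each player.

E[P1] = 5.84, E[P2] = 1.96

Work:
E[P1] = p·q·π₁(A,X) + p·(1-q)·π₁(A,Y) + (1-p)·q·π₁(B,X) + (1-p)·(1-q)·π₁(B,Y)
= 0.2·0.6·4 + 0.2·0.4·3 + 0.8·0.6·6 + 0.8·0.4·7
= 5.84

E[P2] = 1.96 (similar calculation)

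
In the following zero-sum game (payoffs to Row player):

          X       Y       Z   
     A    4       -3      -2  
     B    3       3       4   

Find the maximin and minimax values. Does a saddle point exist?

Maximin = 3, Minimax = 3, Saddle: True

Work:
Row minimums: [-3, 3] → maximin = 3
Column maximums: [4, 3, 4] → minimax = 3
Saddle point exists! Game value = 3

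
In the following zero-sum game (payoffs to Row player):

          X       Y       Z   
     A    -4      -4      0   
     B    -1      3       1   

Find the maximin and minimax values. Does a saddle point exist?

Maximin = -1, Minimax = -1, Saddle: True

Work:
Row minimums: [-4, -1] → maximin = -1
Column maximums: [-1, 3, 1] → minimax = -1
Saddle point exists! Game value = -1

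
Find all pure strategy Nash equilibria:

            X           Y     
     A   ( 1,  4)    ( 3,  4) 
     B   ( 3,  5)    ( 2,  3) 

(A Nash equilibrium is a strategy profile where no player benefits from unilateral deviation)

Nash equilibrium: (A, Y), (B, X)

Work:
Best responses:
  P1 vs X: payoffs [1, 3] → best response B (payoff 3)
  P1 vs Y: payoffs [3, 2] → best response A (payoff 3)
  P2 vs A: payoffs [4, 4] → best response X/Y (payoff 4)
  P2 vs B: payoffs [5, 3] → best response X (payoff 5)
Mutual best responses: (A,Y), (B,X) → Nash equilibria.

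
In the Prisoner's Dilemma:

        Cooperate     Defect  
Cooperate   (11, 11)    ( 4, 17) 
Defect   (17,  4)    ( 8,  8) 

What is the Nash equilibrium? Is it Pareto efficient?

(Defect, Defect) is NE; not Pareto efficient

Work:
Defect dominates Cooperate for both players:
If P2 cooperates: Defect (17) > Cooperate (11)
If P2 defects: Defect (8) > Cooperate (4)
NE: (Defect, Defect) with payoff (8, 8)
But (Cooperate, Cooperate) = (11, 11) Pareto dominates (8, 8)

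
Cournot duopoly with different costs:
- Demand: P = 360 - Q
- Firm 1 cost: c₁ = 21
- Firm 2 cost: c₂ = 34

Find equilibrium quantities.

q₁* = 117.33, q₂* = 104.33

Work:
Reaction: q₁ = (360 - 21 - q₂)/2
Reaction: q₂ = (360 - 34 - q₁)/2
Solve simultaneously:
q₁* = (360 - 2×21 + 34)/3 = 117.33
q₂* = (360 - 2×34 + 21)/3 = 104.33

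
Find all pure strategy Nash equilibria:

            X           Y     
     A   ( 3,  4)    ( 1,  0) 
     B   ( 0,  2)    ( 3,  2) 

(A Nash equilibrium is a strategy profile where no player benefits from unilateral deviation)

Nash equilibrium: (A, X), (B, Y)

Work:
Best responses:
  P1 vs X: payoffs [3, 0] → best response A (payoff 3)
  P1 vs Y: payoffs [1, 3] → best response B (payoff 3)
  P2 vs A: payoffs [4, 0] → best response X (payoff 4)
  P2 vs B: payoffs [2, 2] → best response X/Y (payoff 2)
Mutual best responses: (A,X), (B,Y) → Nash equilibria.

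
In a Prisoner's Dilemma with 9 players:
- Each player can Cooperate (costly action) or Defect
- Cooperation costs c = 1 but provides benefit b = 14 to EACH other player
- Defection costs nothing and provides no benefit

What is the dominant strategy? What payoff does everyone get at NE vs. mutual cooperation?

Dominant: Defect; NE payoff = 0; Coop payoff = 111

Work:
Defect dominates (saves cost c = 1, benefit to others is external)
NE: All defect → everyone gets 0
If all cooperate: each receives (8)×14 - 1 = 111
Social dilemma: 111 > 0 but NE gives 0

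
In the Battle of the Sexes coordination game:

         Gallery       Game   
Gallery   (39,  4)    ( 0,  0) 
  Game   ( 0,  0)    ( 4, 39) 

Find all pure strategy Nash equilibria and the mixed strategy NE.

Pure NE: (Gallery, Gallery) and (Game, Game); Mixed NE: p = 0.907, q = 0.093

Work:
Check pure NE:
(Gallery, Gallery): (39, 4) - no unilateral deviation beneficial
(Game, Game): (4, 39) - no unilateral deviation beneficial
Mixed NE: P1 plays Gallery with p = 0.907, P2 plays Gallery with q = 0.093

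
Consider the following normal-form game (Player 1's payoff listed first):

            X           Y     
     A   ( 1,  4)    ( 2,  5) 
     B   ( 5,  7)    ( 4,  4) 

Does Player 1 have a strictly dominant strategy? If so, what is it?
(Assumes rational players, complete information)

Yes, Player 1's strictly dominant strategy is B

Work:
A strategy strictly dominates another if it gives a strictly higher payoff against every opponent action. Compare each pair of P1's strategies column-by-column:
  A vs B: [1 vs 5, 2 vs 4] → A does not strictly dominate B (column X: 1 ≤ 5)
  B vs A: [5 vs 1, 4 vs 2] → B strictly dominates A
B strictly dominates every other strategy → strictly dominant.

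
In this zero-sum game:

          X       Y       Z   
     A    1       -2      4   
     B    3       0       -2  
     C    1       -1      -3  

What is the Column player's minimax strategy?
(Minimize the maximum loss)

Column should play Y, value = 0

Work:
Column player minimizes Row's maximum payoff:
Column X: max payoff to Row = 3
Column Y: max payoff to Row = 0
Column Z: max payoff to Row = 4
Minimum is 0, achieved by column Y.
Minimax strategy: Y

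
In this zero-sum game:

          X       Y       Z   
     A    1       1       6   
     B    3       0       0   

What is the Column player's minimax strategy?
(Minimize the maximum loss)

Column should play Y, value = 1

Work:
Column player minimizes Row's maximum payoff:
Column X: max payoff to Row = 3
Column Y: max payoff to Row = 1
Column Z: max payoff to Row = 6
Minimum is 1, achieved by column Y.
Minimax strategy: Y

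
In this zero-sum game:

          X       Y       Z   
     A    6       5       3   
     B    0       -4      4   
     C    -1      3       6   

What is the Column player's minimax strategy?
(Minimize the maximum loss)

Column should play Y, value = 5

Work:
Column player minimizes Row's maximum payoff:
Column X: max payoff to Row = 6
Column Y: max payoff to Row = 5
Column Z: max payoff to Row = 6
Minimum is 5, achieved by column Y.
Minimax strategy: Y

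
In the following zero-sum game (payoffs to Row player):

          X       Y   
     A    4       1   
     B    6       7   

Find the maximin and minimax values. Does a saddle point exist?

Maximin = 6, Minimax = 6, Saddle: True

Work:
Row minimums: [1, 6] → maximin = 6
Column maximums: [6, 7] → minimax = 6
Saddle point exists! Game value = 6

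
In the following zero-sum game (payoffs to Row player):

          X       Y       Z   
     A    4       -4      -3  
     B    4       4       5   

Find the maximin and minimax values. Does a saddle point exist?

Maximin = 4, Minimax = 4, Saddle: True

Work:
Row minimums: [-4, 4] → maximin = 4
Column maximums: [4, 4, 5] → minimax = 4
Saddle point exists! Game value = 4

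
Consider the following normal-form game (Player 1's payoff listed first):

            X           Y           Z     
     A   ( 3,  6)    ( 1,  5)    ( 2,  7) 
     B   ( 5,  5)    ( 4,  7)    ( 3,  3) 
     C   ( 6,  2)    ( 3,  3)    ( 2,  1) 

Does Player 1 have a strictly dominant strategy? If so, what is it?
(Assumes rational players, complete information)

No strictly dominant strategy exists for Player 1

Work:
A strategy strictly dominates another if it gives a strictly higher payoff against every opponent action. Compare each pair of P1's strategies column-by-column:
  A vs B: [3 vs 5, 1 vs 4, 2 vs 3] → A does not strictly dominate B (column X: 3 ≤ 5)
  A vs C: [3 vs 6, 1 vs 3, 2 vs 2] → A does not strictly dominate C (column X: 3 ≤ 6)
  B vs A: [5 vs 3, 4 vs 1, 3 vs 2] → B strictly dominates A
  B vs C: [5 vs 6, 4 vs 3, 3 vs 2] → B does not strictly dominate C (column X: 5 ≤ 6)
  C vs A: [6 vs 3, 3 vs 1, 2 vs 2] → C does not strictly dominate A (column Z: 2 ≤ 2)
  C vs B: [6 vs 5, 3 vs 4, 2 vs 3] → C does not strictly dominate B (column Y: 3 ≤ 4)
No single strategy strictly dominates all others → no strictly dominant strategy.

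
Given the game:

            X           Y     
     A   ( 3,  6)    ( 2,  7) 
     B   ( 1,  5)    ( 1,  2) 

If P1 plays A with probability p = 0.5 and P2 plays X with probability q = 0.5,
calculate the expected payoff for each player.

E[P1] = 1.75, E[P2] = 5.0

Work:
E[P1] = p·q·π₁(A,X) + p·(1-q)·π₁(A,Y) + (1-p)·q·π₁(B,X) + (1-p)·(1-q)·π₁(B,Y)
= 0.5·0.5·3 + 0.5·0.5·2 + 0.5·0.5·1 + 0.5·0.5·1
= 1.75

E[P2] = 5.0 (similar calculation)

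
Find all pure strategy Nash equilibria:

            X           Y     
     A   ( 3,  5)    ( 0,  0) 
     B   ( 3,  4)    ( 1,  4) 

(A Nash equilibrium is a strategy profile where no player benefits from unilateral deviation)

Nash equilibrium: (A, X), (B, X), (B, Y)

Work:
Best responses:
  P1 vs X: payoffs [3, 3] → best response A/B (payoff 3)
  P1 vs Y: payoffs [0, 1] → best response B (payoff 1)
  P2 vs A: payoffs [5, 0] → best response X (payoff 5)
  P2 vs B: payoffs [4, 4] → best response X/Y (payoff 4)
Mutual best responses: (A,X), (B,X), (B,Y) → Nash equilibria.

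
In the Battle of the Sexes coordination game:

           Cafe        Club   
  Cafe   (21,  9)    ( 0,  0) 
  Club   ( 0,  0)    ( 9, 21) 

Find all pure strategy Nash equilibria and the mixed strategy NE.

Pure NE: (Cafe, Cafe) and (Club, Club); Mixed NE: p = 0.7, q = 0.3

Work:
Check pure NE:
(Cafe, Cafe): (21, 9) - no unilateral deviation beneficial
(Club, Club): (9, 21) - no unilateral deviation beneficial
Mixed NE: P1 plays Cafe with p = 0.7, P2 plays Cafe with q = 0.3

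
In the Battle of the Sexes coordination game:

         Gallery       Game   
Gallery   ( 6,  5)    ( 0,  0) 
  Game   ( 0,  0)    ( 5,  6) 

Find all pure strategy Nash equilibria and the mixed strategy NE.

Pure NE: (Gallery, Gallery) and (Game, Game); Mixed NE: p = 0.5455, q = 0.4545

Work:
Check pure NE:
(Gallery, Gallery): (6, 5) - no unilateral deviation beneficial
(Game, Game): (5, 6) - no unilateral deviation beneficial
Mixed NE: P1 plays Gallery with p = 0.5455, P2 plays Gallery with q = 0.4545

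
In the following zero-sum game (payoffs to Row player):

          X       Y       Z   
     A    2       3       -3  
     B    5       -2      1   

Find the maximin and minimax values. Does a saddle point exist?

Maximin = -2, Minimax = 1, Saddle: False

Work:
Row minimums: [-3, -2] → maximin = -2
Column maximums: [5, 3, 1] → minimax = 1
No saddle point (maximin ≠ minimax). Mixed strategy needed.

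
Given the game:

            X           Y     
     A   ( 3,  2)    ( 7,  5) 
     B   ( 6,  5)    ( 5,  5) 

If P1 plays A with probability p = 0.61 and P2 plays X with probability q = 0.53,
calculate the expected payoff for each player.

E[P1] = 5.1335, E[P2] = 4.0301

Work:
E[P1] = p·q·π₁(A,X) + p·(1-q)·π₁(A,Y) + (1-p)·q·π₁(B,X) + (1-p)·(1-q)·π₁(B,Y)
= 0.61·0.53·3 + 0.61·0.47·7 + 0.39·0.53·6 + 0.39·0.47·5
= 5.1335

E[P2] = 4.0301 (similar calculation)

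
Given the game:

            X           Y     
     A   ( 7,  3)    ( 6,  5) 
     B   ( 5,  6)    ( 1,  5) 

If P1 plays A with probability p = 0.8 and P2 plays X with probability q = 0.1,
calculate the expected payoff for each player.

E[P1] = 5.16, E[P2] = 4.86

Work:
E[P1] = p·q·π₁(A,X) + p·(1-q)·π₁(A,Y) + (1-p)·q·π₁(B,X) + (1-p)·(1-q)·π₁(B,Y)
= 0.8·0.1·7 + 0.8·0.9·6 + 0.2·0.1·5 + 0.2·0.9·1
= 5.16

E[P2] = 4.86 (similar calculation)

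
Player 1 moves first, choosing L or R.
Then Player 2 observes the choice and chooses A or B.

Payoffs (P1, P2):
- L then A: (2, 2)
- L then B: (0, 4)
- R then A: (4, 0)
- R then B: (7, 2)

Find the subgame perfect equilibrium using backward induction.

P1 plays R, P2 plays B after L and B after R; Payoff (7, 2)

Work:
Backward induction:
After L: P2 chooses B → P1 gets 0
After R: P2 chooses B → P1 gets 7
P1 chooses R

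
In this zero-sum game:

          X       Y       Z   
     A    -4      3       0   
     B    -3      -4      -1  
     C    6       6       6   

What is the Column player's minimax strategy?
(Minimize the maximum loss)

Column should play X or Y or Z (all achieve the minimum), value = 6

Work:
Column player minimizes Row's maximum payoff:
Column X: max payoff to Row = 6
Column Y: max payoff to Row = 6
Column Z: max payoff to Row = 6
Minimum is 6, achieved by columns X, Y, Z (tied).
Each of X or Y or Z is a minimax strategy.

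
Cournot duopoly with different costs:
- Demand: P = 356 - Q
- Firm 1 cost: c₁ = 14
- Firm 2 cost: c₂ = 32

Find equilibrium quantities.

q₁* = 120.0, q₂* = 102.0

Work:
Reaction: q₁ = (356 - 14 - q₂)/2
Reaction: q₂ = (356 - 32 - q₁)/2
Solve simultaneously:
q₁* = (356 - 2×14 + 32)/3 = 120.0
q₂* = (356 - 2×32 + 14)/3 = 102.0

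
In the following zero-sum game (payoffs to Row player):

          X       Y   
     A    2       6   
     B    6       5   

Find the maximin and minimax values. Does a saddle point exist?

Maximin = 5, Minimax = 6, Saddle: False

Work:
Row minimums: [2, 5] → maximin = 5
Column maximums: [6, 6] → minimax = 6
No saddle point (maximin ≠ minimax). Mixed strategy needed.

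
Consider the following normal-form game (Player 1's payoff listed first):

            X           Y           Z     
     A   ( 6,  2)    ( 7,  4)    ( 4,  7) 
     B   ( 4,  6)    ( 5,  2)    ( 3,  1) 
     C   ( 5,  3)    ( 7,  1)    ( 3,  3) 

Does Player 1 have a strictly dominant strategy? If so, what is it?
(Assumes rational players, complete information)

No strictly dominant strategy exists for Player 1

Work:
A strategy strictly dominates another if it gives a strictly higher payoff against every opponent action. Compare each pair of P1's strategies column-by-column:
  A vs B: [6 vs 4, 7 vs 5, 4 vs 3] → A strictly dominates B
  A vs C: [6 vs 5, 7 vs 7, 4 vs 3] → A does not strictly dominate C (column Y: 7 ≤ 7)
  B vs A: [4 vs 6, 5 vs 7, 3 vs 4] → B does not strictly dominate A (column X: 4 ≤ 6)
  B vs C: [4 vs 5, 5 vs 7, 3 vs 3] → B does not strictly dominate C (column X: 4 ≤ 5)
  C vs A: [5 vs 6, 7 vs 7, 3 vs 4] → C does not strictly dominate A (column X: 5 ≤ 6)
  C vs B: [5 vs 4, 7 vs 5, 3 vs 3] → C does not strictly dominate B (column Z: 3 ≤ 3)
No single strategy strictly dominates all others → no strictly dominant strategy.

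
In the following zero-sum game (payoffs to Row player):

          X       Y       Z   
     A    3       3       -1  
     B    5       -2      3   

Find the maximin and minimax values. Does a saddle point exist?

Maximin = -1, Minimax = 3, Saddle: False

Work:
Row minimums: [-1, -2] → maximin = -1
Column maximums: [5, 3, 3] → minimax = 3
No saddle point (maximin ≠ minimax). Mixed strategy needed.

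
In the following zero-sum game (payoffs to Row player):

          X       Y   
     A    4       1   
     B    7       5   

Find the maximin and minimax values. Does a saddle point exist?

Maximin = 5, Minimax = 5, Saddle: True

Work:
Row minimums: [1, 5] → maximin = 5
Column maximums: [7, 5] → minimax = 5
Saddle point exists! Game value = 5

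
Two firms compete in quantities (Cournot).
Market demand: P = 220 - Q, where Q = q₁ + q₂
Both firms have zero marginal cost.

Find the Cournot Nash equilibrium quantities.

q₁* = q₂* = 73.33; P* = 73.33

Work:
Profit: π_i = P·q_i = (a - q_i - q_j)·q_i
FOC: ∂π_i/∂q_i = a - 2q_i - q_j = 0
Reaction function: q_i = (220 - q_j)/2
Symmetry: q* = 220/3 = 73.33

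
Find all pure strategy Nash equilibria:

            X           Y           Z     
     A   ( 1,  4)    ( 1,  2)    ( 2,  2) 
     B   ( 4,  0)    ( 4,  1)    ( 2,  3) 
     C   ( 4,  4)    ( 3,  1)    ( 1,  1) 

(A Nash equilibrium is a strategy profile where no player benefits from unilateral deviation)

Nash equilibrium: (B, Z), (C, X)

Work:
Best responses:
  P1 vs X: payoffs [1, 4, 4] → best response B/C (payoff 4)
  P1 vs Y: payoffs [1, 4, 3] → best response B (payoff 4)
  P1 vs Z: payoffs [2, 2, 1] → best response A/B (payoff 2)
  P2 vs A: payoffs [4, 2, 2] → best response X (payoff 4)
  P2 vs B: payoffs [0, 1, 3] → best response Z (payoff 3)
  P2 vs C: payoffs [4, 1, 1] → best response X (payoff 4)
Mutual best responses: (B,Z), (C,X) → Nash equilibria.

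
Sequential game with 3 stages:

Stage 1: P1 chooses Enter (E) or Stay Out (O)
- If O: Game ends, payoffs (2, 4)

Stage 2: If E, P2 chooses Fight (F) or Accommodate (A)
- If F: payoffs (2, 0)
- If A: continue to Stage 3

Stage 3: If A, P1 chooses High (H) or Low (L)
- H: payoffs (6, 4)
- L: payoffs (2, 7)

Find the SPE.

SPE: (E, A, H); Outcome (6, 4)

Work:
Stage 3: P1 chooses H (6 vs 2)
Stage 2: P2: F->0, A->4 (anticipating H). Choose A
Stage 1: P1: O->2, E->6 (anticipating A, H). Choose E
SPE path: E -> A -> H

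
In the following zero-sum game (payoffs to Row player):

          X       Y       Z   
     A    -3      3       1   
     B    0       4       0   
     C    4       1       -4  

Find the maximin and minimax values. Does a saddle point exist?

Maximin = 0, Minimax = 1, Saddle: False

Work:
Row minimums: [-3, 0, -4] → maximin = 0
Column maximums: [4, 4, 1] → minimax = 1
No saddle point (maximin ≠ minimax). Mixed strategy needed.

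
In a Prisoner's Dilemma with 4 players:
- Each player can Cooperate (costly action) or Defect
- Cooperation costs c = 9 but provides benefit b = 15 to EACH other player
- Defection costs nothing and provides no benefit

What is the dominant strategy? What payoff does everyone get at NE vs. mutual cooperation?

Dominant: Defect; NE payoff = 0; Coop payoff = 36

Work:
Defect dominates (saves cost c = 9, benefit to others is external)
NE: All defect → everyone gets 0
If all cooperate: each receives (3)×15 - 9 = 36
Social dilemma: 36 > 0 but NE gives 0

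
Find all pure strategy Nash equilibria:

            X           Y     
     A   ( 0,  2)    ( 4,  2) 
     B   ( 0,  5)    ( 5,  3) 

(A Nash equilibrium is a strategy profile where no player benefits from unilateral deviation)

Nash equilibrium: (A, X), (B, X)

Work:
Best responses:
  P1 vs X: payoffs [0, 0] → best response A/B (payoff 0)
  P1 vs Y: payoffs [4, 5] → best response B (payoff 5)
  P2 vs A: payoffs [2, 2] → best response X/Y (payoff 2)
  P2 vs B: payoffs [5, 3] → best response X (payoff 5)
Mutual best responses: (A,X), (B,X) → Nash equilibria.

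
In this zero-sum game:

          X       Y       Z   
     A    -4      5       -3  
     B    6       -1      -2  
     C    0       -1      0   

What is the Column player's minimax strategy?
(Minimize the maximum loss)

Column should play Z, value = 0

Work:
Column player minimizes Row's maximum payoff:
Column X: max payoff to Row = 6
Column Y: max payoff to Row = 5
Column Z: max payoff to Row = 0
Minimum is 0, achieved by column Z.
Minimax strategy: Z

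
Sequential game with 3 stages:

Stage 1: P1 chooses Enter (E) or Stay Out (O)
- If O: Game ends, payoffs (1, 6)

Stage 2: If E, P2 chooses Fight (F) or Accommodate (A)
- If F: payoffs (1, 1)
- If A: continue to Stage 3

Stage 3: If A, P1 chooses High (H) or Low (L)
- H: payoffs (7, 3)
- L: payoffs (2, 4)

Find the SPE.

SPE: (E, A, H); Outcome (7, 3)

Work:
Stage 3: P1 chooses H (7 vs 2)
Stage 2: P2: F->1, A->3 (anticipating H). Choose A
Stage 1: P1: O->1, E->7 (anticipating A, H). Choose E
SPE path: E -> A -> H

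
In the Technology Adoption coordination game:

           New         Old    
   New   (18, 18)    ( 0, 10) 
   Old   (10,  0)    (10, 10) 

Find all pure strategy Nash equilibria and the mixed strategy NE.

Pure NE: (New, New) and (Old, Old); Mixed NE: p = 0.5556, q = 0.5556

Work:
Check pure NE:
(New, New): (18, 18) - no unilateral deviation beneficial
(Old, Old): (10, 10) - no unilateral deviation beneficial
Mixed NE: P1 plays New with p = 0.5556, P2 plays New with q = 0.5556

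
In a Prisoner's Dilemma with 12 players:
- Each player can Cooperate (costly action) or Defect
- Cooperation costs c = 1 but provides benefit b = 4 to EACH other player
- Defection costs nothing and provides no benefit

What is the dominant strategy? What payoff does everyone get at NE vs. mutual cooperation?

Dominant: Defect; NE payoff = 0; Coop payoff = 43

Work:
Defect dominates (saves cost c = 1, benefit to others is external)
NE: All defect → everyone gets 0
If all cooperate: each receives (11)×4 - 1 = 43
Social dilemma: 43 > 0 but NE gives 0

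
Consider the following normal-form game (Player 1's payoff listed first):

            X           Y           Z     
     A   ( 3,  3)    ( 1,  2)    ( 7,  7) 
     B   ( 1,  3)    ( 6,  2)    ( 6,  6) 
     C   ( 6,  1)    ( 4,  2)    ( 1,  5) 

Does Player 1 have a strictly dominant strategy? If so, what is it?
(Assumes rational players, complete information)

No strictly dominant strategy exists for Player 1

Work:
A strategy strictly dominates another if it gives a strictly higher payoff against every opponent action. Compare each pair of P1's strategies column-by-column:
  A vs B: [3 vs 1, 1 vs 6, 7 vs 6] → A does not strictly dominate B (column Y: 1 ≤ 6)
  A vs C: [3 vs 6, 1 vs 4, 7 vs 1] → A does not strictly dominate C (column X: 3 ≤ 6)
  B vs A: [1 vs 3, 6 vs 1, 6 vs 7] → B does not strictly dominate A (column X: 1 ≤ 3)
  B vs C: [1 vs 6, 6 vs 4, 6 vs 1] → B does not strictly dominate C (column X: 1 ≤ 6)
  C vs A: [6 vs 3, 4 vs 1, 1 vs 7] → C does not strictly dominate A (column Z: 1 ≤ 7)
  C vs B: [6 vs 1, 4 vs 6, 1 vs 6] → C does not strictly dominate B (column Y: 4 ≤ 6)
No single strategy strictly dominates all others → no strictly dominant strategy.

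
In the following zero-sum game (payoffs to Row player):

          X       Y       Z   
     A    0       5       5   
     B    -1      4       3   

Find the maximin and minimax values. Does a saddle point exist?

Maximin = 0, Minimax = 0, Saddle: True

Work:
Row minimums: [0, -1] → maximin = 0
Column maximums: [0, 5, 5] → minimax = 0
Saddle point exists! Game value = 0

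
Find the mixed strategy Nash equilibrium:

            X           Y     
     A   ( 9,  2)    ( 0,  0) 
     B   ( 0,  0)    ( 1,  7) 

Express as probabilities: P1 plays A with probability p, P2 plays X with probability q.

p = 0.7778, q = 0.1

Work:
Find probabilities that make opponent indifferent:
P2 chooses q to make P1 indifferent between A and B
P1 chooses p to make P2 indifferent between X and Y
Mixed NE: P1 plays (A: 0.7778, B: 0.2222), P2 plays (X: 0.1, Y: 0.9)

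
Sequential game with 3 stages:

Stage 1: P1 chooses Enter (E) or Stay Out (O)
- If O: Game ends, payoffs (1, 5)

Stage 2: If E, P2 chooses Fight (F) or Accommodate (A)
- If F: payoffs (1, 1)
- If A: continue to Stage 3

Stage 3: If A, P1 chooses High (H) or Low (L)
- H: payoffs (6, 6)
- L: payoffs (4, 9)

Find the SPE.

SPE: (E, A, H); Outcome (6, 6)

Work:
Stage 3: P1 chooses H (6 vs 4)
Stage 2: P2: F->1, A->6 (anticipating H). Choose A
Stage 1: P1: O->1, E->6 (anticipating A, H). Choose E
SPE path: E -> A -> H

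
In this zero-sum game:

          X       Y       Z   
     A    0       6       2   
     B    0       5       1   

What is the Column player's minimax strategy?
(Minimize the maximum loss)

Column should play X, value = 0

Work:
Column player minimizes Row's maximum payoff:
Column X: max payoff to Row = 0
Column Y: max payoff to Row = 6
Column Z: max payoff to Row = 2
Minimum is 0, achieved by column X.
Minimax strategy: X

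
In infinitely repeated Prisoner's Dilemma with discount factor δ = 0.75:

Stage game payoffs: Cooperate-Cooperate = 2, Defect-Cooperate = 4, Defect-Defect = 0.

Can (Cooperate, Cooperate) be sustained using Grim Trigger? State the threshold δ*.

δ* = 0.5; since δ = 0.75 ≥ 0.5, cooperation can be sustained

Work:
For Grim Trigger:
Cooperate forever: 2/(1-δ)
Defect then punished: 4 + 0·δ/(1-δ)
Need: 2/(1-δ) ≥ 4 + 0·δ/(1-δ)
Solving: δ ≥ (T-R)/(T-P) = (4-2)/(4-0) = 0.5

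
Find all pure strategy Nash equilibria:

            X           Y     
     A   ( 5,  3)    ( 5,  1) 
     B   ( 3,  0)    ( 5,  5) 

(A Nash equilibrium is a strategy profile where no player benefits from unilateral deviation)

Nash equilibrium: (A, X), (B, Y)

Work:
Best responses:
  P1 vs X: payoffs [5, 3] → best response A (payoff 5)
  P1 vs Y: payoffs [5, 5] → best response A/B (payoff 5)
  P2 vs A: payoffs [3, 1] → best response X (payoff 3)
  P2 vs B: payoffs [0, 5] → best response Y (payoff 5)
Mutual best responses: (A,X), (B,Y) → Nash equilibria.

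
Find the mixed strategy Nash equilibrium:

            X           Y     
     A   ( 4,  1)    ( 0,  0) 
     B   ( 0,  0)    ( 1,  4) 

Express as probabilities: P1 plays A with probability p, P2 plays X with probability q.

p = 0.8, q = 0.2

Work:
Find probabilities that make opponent indifferent:
P2 chooses q to make P1 indifferent between A and B
P1 chooses p to make P2 indifferent between X and Y
Mixed NE: P1 plays (A: 0.8, B: 0.2), P2 plays (X: 0.2, Y: 0.8)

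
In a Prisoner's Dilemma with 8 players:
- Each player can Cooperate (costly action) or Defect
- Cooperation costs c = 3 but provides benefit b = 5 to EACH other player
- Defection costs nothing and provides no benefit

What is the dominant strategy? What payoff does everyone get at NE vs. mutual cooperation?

Dominant: Defect; NE payoff = 0; Coop payoff = 32

Work:
Defect dominates (saves cost c = 3, benefit to others is external)
NE: All defect → everyone gets 0
If all cooperate: each receives (7)×5 - 3 = 32
Social dilemma: 32 > 0 but NE gives 0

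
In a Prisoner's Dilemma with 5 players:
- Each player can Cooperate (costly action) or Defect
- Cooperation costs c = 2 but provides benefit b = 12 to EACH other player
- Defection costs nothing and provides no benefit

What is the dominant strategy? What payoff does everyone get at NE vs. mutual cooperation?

Dominant: Defect; NE payoff = 0; Coop payoff = 46

Work:
Defect dominates (saves cost c = 2, benefit to others is external)
NE: All defect → everyone gets 0
If all cooperate: each receives (4)×12 - 2 = 46
Social dilemma: 46 > 0 but NE gives 0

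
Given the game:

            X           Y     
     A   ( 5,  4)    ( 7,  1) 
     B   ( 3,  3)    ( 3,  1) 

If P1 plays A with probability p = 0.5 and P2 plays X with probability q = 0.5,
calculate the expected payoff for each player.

E[P1] = 4.5, E[P2] = 2.25

Work:
E[P1] = p·q·π₁(A,X) + p·(1-q)·π₁(A,Y) + (1-p)·q·π₁(B,X) + (1-p)·(1-q)·π₁(B,Y)
= 0.5·0.5·5 + 0.5·0.5·7 + 0.5·0.5·3 + 0.5·0.5·3
= 4.5

E[P2] = 2.25 (similar calculation)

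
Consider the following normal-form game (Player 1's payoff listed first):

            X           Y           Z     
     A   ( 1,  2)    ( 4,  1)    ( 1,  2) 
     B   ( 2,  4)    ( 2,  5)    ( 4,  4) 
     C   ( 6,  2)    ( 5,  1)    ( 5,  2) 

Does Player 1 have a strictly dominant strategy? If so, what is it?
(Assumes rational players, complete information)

Yes, Player 1's strictly dominant strategy is C

Work:
A strategy strictly dominates another if it gives a strictly higher payoff against every opponent action. Compare each pair of P1's strategies column-by-column:
  A vs B: [1 vs 2, 4 vs 2, 1 vs 4] → A does not strictly dominate B (column X: 1 ≤ 2)
  A vs C: [1 vs 6, 4 vs 5, 1 vs 5] → A does not strictly dominate C (column X: 1 ≤ 6)
  B vs A: [2 vs 1, 2 vs 4, 4 vs 1] → B does not strictly dominate A (column Y: 2 ≤ 4)
  B vs C: [2 vs 6, 2 vs 5, 4 vs 5] → B does not strictly dominate C (column X: 2 ≤ 6)
  C vs A: [6 vs 1, 5 vs 4, 5 vs 1] → C strictly dominates A
  C vs B: [6 vs 2, 5 vs 2, 5 vs 4] → C strictly dominates B
C strictly dominates every other strategy → strictly dominant.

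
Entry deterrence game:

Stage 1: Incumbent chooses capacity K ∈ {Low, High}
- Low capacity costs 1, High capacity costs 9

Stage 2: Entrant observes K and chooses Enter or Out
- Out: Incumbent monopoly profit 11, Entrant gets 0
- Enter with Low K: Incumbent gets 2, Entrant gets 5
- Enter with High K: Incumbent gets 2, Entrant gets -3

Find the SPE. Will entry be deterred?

SPE: (High, Enter|Low, Out|High); Entry deterred. Incumbent net profit = 2

Work:
After Low K: Entrant enters (5 > 0)
After High K: Entrant stays out (-3 < 0)
Incumbent: Low → 2−1=1, High → 11−9=2
Incumbent chooses High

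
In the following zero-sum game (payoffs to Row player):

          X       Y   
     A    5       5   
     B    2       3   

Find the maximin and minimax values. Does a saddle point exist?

Maximin = 5, Minimax = 5, Saddle: True

Work:
Row minimums: [5, 2] → maximin = 5
Column maximums: [5, 5] → minimax = 5
Saddle point exists! Game value = 5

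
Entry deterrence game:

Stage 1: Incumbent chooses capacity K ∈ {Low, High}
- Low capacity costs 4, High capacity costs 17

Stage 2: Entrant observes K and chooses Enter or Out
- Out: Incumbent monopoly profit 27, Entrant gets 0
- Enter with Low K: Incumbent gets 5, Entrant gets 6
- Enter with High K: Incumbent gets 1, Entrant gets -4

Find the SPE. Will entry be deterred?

SPE: (High, Enter|Low, Out|High); Entry deterred. Incumbent net profit = 10

Work:
After Low K: Entrant enters (6 > 0)
After High K: Entrant stays out (-4 < 0)
Incumbent: Low → 5−4=1, High → 27−17=10
Incumbent chooses High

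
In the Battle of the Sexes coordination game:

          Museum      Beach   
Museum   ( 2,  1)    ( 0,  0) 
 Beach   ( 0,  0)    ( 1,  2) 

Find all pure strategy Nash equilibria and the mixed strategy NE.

Pure NE: (Museum, Museum) and (Beach, Beach); Mixed NE: p = 0.6667, q = 0.3333

Work:
Check pure NE:
(Museum, Museum): (2, 1) - no unilateral deviation beneficial
(Beach, Beach): (1, 2) - no unilateral deviation beneficial
Mixed NE: P1 plays Museum with p = 0.6667, P2 plays Museum with q = 0.3333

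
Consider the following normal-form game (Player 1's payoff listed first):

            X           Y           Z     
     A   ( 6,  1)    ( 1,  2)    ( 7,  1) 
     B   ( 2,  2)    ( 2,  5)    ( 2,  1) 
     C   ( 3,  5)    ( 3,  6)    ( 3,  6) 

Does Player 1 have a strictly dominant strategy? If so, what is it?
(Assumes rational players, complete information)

No strictly dominant strategy exists for Player 1

Work:
A strategy strictly dominates another if it gives a strictly higher payoff against every opponent action. Compare each pair of P1's strategies column-by-column:
  A vs B: [6 vs 2, 1 vs 2, 7 vs 2] → A does not strictly dominate B (column Y: 1 ≤ 2)
  A vs C: [6 vs 3, 1 vs 3, 7 vs 3] → A does not strictly dominate C (column Y: 1 ≤ 3)
  B vs A: [2 vs 6, 2 vs 1, 2 vs 7] → B does not strictly dominate A (column X: 2 ≤ 6)
  B vs C: [2 vs 3, 2 vs 3, 2 vs 3] → B does not strictly dominate C (column X: 2 ≤ 3)
  C vs A: [3 vs 6, 3 vs 1, 3 vs 7] → C does not strictly dominate A (column X: 3 ≤ 6)
  C vs B: [3 vs 2, 3 vs 2, 3 vs 2] → C strictly dominates B
No single strategy strictly dominates all others → no strictly dominant strategy.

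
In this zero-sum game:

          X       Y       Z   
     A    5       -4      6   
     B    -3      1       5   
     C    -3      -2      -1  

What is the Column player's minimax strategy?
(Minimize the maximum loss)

Column should play Y, value = 1

Work:
Column player minimizes Row's maximum payoff:
Column X: max payoff to Row = 5
Column Y: max payoff to Row = 1
Column Z: max payoff to Row = 6
Minimum is 1, achieved by column Y.
Minimax strategy: Y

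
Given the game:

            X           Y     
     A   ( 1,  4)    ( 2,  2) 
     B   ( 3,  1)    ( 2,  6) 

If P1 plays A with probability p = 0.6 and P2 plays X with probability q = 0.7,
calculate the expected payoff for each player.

E[P1] = 1.86, E[P2] = 3.04

Work:
E[P1] = p·q·π₁(A,X) + p·(1-q)·π₁(A,Y) + (1-p)·q·π₁(B,X) + (1-p)·(1-q)·π₁(B,Y)
= 0.6·0.7·1 + 0.6·0.3·2 + 0.4·0.7·3 + 0.4·0.3·2
= 1.86

E[P2] = 3.04 (similar calculation)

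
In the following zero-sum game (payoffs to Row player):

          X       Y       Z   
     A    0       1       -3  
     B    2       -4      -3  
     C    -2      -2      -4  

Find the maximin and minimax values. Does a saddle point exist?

Maximin = -3, Minimax = -3, Saddle: True

Work:
Row minimums: [-3, -4, -4] → maximin = -3
Column maximums: [2, 1, -3] → minimax = -3
Saddle point exists! Game value = -3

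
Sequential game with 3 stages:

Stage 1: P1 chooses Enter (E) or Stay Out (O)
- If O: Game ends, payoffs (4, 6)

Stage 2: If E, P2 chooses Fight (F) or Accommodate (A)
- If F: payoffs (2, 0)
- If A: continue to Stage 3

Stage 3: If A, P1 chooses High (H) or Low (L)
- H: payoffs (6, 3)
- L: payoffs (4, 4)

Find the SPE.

SPE: (E, A, H); Outcome (6, 3)

Work:
Stage 3: P1 chooses H (6 vs 4)
Stage 2: P2: F->0, A->3 (anticipating H). Choose A
Stage 1: P1: O->4, E->6 (anticipating A, H). Choose E
SPE path: E -> A -> H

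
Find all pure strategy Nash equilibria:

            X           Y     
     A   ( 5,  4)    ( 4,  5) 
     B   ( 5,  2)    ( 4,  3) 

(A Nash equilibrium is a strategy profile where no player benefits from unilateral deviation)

Nash equilibrium: (A, Y), (B, Y)

Work:
Best responses:
  P1 vs X: payoffs [5, 5] → best response A/B (payoff 5)
  P1 vs Y: payoffs [4, 4] → best response A/B (payoff 4)
  P2 vs A: payoffs [4, 5] → best response Y (payoff 5)
  P2 vs B: payoffs [2, 3] → best response Y (payoff 3)
Mutual best responses: (A,Y), (B,Y) → Nash equilibria.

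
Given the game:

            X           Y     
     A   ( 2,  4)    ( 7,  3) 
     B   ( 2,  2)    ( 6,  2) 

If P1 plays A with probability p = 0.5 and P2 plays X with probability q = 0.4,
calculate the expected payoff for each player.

E[P1] = 4.7, E[P2] = 2.7

Work:
E[P1] = p·q·π₁(A,X) + p·(1-q)·π₁(A,Y) + (1-p)·q·π₁(B,X) + (1-p)·(1-q)·π₁(B,Y)
= 0.5·0.4·2 + 0.5·0.6·7 + 0.5·0.4·2 + 0.5·0.6·6
= 4.7

E[P2] = 2.7 (similar calculation)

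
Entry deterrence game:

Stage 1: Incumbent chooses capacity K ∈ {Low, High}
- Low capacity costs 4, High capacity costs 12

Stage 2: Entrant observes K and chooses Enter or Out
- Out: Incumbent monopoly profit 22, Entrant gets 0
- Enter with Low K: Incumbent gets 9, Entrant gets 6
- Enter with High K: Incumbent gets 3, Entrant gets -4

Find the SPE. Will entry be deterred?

SPE: (High, Enter|Low, Out|High); Entry deterred. Incumbent net profit = 10

Work:
After Low K: Entrant enters (6 > 0)
After High K: Entrant stays out (-4 < 0)
Incumbent: Low → 9−4=5, High → 22−12=10
Incumbent chooses High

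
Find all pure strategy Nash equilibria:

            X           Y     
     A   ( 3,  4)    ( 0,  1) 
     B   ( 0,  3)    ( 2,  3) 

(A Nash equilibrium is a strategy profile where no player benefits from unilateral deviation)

Nash equilibrium: (A, X), (B, Y)

Work:
Best responses:
  P1 vs X: payoffs [3, 0] → best response A (payoff 3)
  P1 vs Y: payoffs [0, 2] → best response B (payoff 2)
  P2 vs A: payoffs [4, 1] → best response X (payoff 4)
  P2 vs B: payoffs [3, 3] → best response X/Y (payoff 3)
Mutual best responses: (A,X), (B,Y) → Nash equilibria.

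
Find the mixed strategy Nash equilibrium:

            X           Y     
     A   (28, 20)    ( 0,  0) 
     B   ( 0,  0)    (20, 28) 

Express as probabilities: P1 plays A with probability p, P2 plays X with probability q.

p = 0.5833, q = 0.4167

Work:
Find probabilities that make opponent indifferent:
P2 chooses q to make P1 indifferent between A and B
P1 chooses p to make P2 indifferent between X and Y
Mixed NE: P1 plays (A: 0.5833, B: 0.4167), P2 plays (X: 0.4167, Y: 0.5833)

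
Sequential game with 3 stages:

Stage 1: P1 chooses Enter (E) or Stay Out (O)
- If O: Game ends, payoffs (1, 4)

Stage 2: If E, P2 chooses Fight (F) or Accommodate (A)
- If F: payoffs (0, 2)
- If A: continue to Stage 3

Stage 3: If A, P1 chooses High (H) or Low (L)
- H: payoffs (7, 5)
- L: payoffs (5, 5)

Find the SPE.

SPE: (E, A, H); Outcome (7, 5)

Work:
Stage 3: P1 chooses H (7 vs 5)
Stage 2: P2: F->2, A->5 (anticipating H). Choose A
Stage 1: P1: O->1, E->7 (anticipating A, H). Choose E
SPE path: E -> A -> H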